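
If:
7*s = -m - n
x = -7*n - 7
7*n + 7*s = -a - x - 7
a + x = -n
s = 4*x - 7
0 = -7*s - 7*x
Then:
No Solution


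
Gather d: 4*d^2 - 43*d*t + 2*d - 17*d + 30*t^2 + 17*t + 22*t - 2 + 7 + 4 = 4*d^2 + d*(-43*t - 15) + 30*t^2 + 39*t + 9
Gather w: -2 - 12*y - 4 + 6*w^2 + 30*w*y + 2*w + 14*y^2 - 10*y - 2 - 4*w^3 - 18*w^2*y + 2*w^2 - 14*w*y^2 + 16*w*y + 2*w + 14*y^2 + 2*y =-4*w^3 + w^2*(8 - 18*y) + w*(-14*y^2 + 46*y + 4) + 28*y^2 - 20*y - 8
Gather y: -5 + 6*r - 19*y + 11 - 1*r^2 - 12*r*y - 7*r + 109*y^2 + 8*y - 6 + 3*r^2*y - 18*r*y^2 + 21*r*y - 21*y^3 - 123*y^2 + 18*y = -r^2 - r - 21*y^3 + y^2*(-18*r - 14) + y*(3*r^2 + 9*r + 7)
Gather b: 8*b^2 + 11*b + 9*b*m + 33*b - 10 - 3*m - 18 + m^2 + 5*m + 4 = 8*b^2 + b*(9*m + 44) + m^2 + 2*m - 24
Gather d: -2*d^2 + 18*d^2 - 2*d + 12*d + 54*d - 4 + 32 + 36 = 16*d^2 + 64*d + 64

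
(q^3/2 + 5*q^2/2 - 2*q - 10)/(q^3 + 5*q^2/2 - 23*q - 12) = (q^3 + 5*q^2 - 4*q - 20)/(2*q^3 + 5*q^2 - 46*q - 24)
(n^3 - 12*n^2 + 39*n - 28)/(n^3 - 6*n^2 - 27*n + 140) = (n - 1)/(n + 5)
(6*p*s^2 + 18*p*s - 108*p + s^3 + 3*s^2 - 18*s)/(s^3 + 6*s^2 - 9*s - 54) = (6*p + s)/(s + 3)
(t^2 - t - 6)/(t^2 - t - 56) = (-t^2 + t + 6)/(-t^2 + t + 56)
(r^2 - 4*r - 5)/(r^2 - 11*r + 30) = (r + 1)/(r - 6)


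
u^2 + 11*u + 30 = (u + 5)*(u + 6)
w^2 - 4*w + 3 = (w - 3)*(w - 1)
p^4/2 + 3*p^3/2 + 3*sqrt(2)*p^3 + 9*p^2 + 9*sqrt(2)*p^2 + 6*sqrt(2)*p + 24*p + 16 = (p/2 + 1)*(p + 1)*(p + 2*sqrt(2))*(p + 4*sqrt(2))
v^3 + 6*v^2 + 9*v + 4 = (v + 1)^2*(v + 4)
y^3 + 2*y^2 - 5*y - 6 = (y - 2)*(y + 1)*(y + 3)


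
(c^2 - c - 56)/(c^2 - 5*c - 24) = (c + 7)/(c + 3)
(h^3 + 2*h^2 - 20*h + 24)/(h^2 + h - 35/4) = 4*(h^3 + 2*h^2 - 20*h + 24)/(4*h^2 + 4*h - 35)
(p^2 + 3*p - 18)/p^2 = 1 + 3/p - 18/p^2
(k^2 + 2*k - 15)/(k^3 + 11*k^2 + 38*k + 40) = (k - 3)/(k^2 + 6*k + 8)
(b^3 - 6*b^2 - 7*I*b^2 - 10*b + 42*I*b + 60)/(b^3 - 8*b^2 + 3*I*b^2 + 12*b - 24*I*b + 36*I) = (b^2 - 7*I*b - 10)/(b^2 + b*(-2 + 3*I) - 6*I)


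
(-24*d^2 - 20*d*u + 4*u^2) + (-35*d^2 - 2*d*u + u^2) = -59*d^2 - 22*d*u + 5*u^2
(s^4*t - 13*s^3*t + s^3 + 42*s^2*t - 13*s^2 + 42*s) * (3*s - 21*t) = 3*s^5*t - 21*s^4*t^2 - 39*s^4*t + 3*s^4 + 273*s^3*t^2 + 105*s^3*t - 39*s^3 - 882*s^2*t^2 + 273*s^2*t + 126*s^2 - 882*s*t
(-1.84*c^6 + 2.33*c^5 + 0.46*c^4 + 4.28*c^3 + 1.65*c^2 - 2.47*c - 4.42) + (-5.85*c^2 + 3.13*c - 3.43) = -1.84*c^6 + 2.33*c^5 + 0.46*c^4 + 4.28*c^3 - 4.2*c^2 + 0.66*c - 7.85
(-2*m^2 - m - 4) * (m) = -2*m^3 - m^2 - 4*m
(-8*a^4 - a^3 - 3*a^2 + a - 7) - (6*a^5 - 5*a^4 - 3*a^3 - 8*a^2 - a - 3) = -6*a^5 - 3*a^4 + 2*a^3 + 5*a^2 + 2*a - 4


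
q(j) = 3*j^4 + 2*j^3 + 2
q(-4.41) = 965.15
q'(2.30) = 177.74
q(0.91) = 5.56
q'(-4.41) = -912.50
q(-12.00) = 58754.00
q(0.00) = 2.00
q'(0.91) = 14.01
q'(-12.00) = -19872.00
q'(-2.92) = -247.61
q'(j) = 12*j^3 + 6*j^2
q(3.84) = 767.54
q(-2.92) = 170.30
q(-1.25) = 5.42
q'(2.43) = 207.62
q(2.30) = 110.29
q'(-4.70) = -1113.34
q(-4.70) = 1258.26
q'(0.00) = 0.00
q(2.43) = 135.30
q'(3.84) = 767.95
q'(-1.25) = -14.06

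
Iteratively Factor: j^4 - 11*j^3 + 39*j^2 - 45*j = (j)*(j^3 - 11*j^2 + 39*j - 45) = j*(j - 5)*(j^2 - 6*j + 9) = j*(j - 5)*(j - 3)*(j - 3)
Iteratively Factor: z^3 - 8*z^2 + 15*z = (z - 5)*(z^2 - 3*z) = z*(z - 5)*(z - 3)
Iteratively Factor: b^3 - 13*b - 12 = (b + 1)*(b^2 - b - 12) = (b + 1)*(b + 3)*(b - 4)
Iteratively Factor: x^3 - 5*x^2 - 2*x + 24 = (x - 4)*(x^2 - x - 6) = (x - 4)*(x + 2)*(x - 3)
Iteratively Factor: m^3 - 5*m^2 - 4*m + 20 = (m + 2)*(m^2 - 7*m + 10) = (m - 5)*(m + 2)*(m - 2)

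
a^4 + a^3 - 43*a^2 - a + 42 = (a - 6)*(a - 1)*(a + 1)*(a + 7)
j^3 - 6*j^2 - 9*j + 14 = (j - 7)*(j - 1)*(j + 2)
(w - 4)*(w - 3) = w^2 - 7*w + 12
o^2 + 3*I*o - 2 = (o + I)*(o + 2*I)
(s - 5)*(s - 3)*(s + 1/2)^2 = s^4 - 7*s^3 + 29*s^2/4 + 13*s + 15/4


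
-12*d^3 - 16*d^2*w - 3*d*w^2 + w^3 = (-6*d + w)*(d + w)*(2*d + w)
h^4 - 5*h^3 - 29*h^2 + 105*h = h*(h - 7)*(h - 3)*(h + 5)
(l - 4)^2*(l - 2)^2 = l^4 - 12*l^3 + 52*l^2 - 96*l + 64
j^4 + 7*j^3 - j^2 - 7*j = j*(j - 1)*(j + 1)*(j + 7)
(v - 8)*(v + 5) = v^2 - 3*v - 40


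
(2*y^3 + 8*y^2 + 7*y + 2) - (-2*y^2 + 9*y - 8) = 2*y^3 + 10*y^2 - 2*y + 10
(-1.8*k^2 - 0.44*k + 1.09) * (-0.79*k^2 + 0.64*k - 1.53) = 1.422*k^4 - 0.8044*k^3 + 1.6113*k^2 + 1.3708*k - 1.6677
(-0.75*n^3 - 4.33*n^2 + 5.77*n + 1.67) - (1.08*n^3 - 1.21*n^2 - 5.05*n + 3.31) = -1.83*n^3 - 3.12*n^2 + 10.82*n - 1.64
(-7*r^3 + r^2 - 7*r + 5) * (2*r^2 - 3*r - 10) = -14*r^5 + 23*r^4 + 53*r^3 + 21*r^2 + 55*r - 50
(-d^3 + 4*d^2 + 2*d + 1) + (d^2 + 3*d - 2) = -d^3 + 5*d^2 + 5*d - 1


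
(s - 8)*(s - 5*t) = s^2 - 5*s*t - 8*s + 40*t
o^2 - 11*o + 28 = (o - 7)*(o - 4)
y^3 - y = y*(y - 1)*(y + 1)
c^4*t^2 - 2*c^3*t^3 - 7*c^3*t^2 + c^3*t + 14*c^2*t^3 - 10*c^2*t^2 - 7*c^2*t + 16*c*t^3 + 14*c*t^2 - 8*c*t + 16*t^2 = (c - 8)*(c - 2*t)*(c*t + 1)*(c*t + t)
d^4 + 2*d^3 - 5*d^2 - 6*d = d*(d - 2)*(d + 1)*(d + 3)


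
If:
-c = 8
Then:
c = -8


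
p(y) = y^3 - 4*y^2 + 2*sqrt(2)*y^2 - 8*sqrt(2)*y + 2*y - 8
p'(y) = 3*y^2 - 8*y + 4*sqrt(2)*y - 8*sqrt(2) + 2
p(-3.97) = -52.06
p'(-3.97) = 47.27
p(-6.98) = -340.14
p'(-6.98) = 153.20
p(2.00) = -23.31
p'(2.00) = -2.00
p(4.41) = 13.91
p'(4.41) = 38.70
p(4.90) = 35.88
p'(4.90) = 51.23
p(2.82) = -21.16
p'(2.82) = 7.94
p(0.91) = -16.69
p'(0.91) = -8.96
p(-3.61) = -36.69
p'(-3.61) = 38.24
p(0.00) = -8.00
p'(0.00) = -9.31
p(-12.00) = -1792.94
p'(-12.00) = 450.80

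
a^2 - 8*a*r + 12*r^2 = (a - 6*r)*(a - 2*r)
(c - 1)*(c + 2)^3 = c^4 + 5*c^3 + 6*c^2 - 4*c - 8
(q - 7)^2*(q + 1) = q^3 - 13*q^2 + 35*q + 49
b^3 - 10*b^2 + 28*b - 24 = (b - 6)*(b - 2)^2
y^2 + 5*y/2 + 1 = (y + 1/2)*(y + 2)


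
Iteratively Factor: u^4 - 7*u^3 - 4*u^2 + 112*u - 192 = (u + 4)*(u^3 - 11*u^2 + 40*u - 48) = (u - 3)*(u + 4)*(u^2 - 8*u + 16) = (u - 4)*(u - 3)*(u + 4)*(u - 4)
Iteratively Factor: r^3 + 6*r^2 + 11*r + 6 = (r + 2)*(r^2 + 4*r + 3) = (r + 2)*(r + 3)*(r + 1)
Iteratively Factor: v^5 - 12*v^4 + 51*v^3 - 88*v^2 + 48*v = (v - 4)*(v^4 - 8*v^3 + 19*v^2 - 12*v) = (v - 4)*(v - 3)*(v^3 - 5*v^2 + 4*v) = v*(v - 4)*(v - 3)*(v^2 - 5*v + 4) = v*(v - 4)^2*(v - 3)*(v - 1)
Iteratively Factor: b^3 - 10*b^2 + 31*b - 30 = (b - 3)*(b^2 - 7*b + 10) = (b - 3)*(b - 2)*(b - 5)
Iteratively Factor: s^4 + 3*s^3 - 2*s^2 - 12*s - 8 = (s - 2)*(s^3 + 5*s^2 + 8*s + 4) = (s - 2)*(s + 1)*(s^2 + 4*s + 4) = (s - 2)*(s + 1)*(s + 2)*(s + 2)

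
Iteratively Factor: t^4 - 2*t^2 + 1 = (t - 1)*(t^3 + t^2 - t - 1) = (t - 1)*(t + 1)*(t^2 - 1) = (t - 1)*(t + 1)^2*(t - 1)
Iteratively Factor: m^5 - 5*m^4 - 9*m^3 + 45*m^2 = (m - 3)*(m^4 - 2*m^3 - 15*m^2) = m*(m - 3)*(m^3 - 2*m^2 - 15*m) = m*(m - 3)*(m + 3)*(m^2 - 5*m) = m*(m - 5)*(m - 3)*(m + 3)*(m)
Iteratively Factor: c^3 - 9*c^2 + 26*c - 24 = (c - 4)*(c^2 - 5*c + 6) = (c - 4)*(c - 2)*(c - 3)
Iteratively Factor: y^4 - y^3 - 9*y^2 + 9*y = (y + 3)*(y^3 - 4*y^2 + 3*y) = (y - 3)*(y + 3)*(y^2 - y) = (y - 3)*(y - 1)*(y + 3)*(y)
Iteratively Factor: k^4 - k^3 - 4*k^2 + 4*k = (k - 2)*(k^3 + k^2 - 2*k) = (k - 2)*(k - 1)*(k^2 + 2*k) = k*(k - 2)*(k - 1)*(k + 2)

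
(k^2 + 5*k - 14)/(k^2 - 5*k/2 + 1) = 2*(k + 7)/(2*k - 1)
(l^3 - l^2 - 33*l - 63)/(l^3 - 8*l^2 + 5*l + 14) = (l^2 + 6*l + 9)/(l^2 - l - 2)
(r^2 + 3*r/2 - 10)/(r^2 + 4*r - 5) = (r^2 + 3*r/2 - 10)/(r^2 + 4*r - 5)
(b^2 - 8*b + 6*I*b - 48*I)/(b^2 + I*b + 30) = (b - 8)/(b - 5*I)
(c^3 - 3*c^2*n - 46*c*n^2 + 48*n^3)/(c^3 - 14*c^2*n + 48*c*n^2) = (c^2 + 5*c*n - 6*n^2)/(c*(c - 6*n))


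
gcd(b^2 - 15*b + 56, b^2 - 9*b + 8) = b - 8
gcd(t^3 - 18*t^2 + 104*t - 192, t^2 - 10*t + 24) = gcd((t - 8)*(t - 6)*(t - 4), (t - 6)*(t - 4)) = t^2 - 10*t + 24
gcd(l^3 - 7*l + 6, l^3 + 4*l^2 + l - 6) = l^2 + 2*l - 3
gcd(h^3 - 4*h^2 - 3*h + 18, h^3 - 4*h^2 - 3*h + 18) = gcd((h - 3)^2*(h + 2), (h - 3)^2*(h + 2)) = h^3 - 4*h^2 - 3*h + 18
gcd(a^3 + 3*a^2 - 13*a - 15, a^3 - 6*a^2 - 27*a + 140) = a + 5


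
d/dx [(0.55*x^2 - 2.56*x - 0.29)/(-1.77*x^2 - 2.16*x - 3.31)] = (-5.7192*x^2 - 4.6676*x + 7.8472)/(3.1329*x^4 + 7.6464*x^3 + 16.383*x^2 + 14.2992*x + 10.9561)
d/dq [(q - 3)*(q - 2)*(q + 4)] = 3*q^2 - 2*q - 14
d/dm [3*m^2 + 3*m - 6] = 6*m + 3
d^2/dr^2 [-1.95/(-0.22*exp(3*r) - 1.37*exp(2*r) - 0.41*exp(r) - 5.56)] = (1.95*(0.66*exp(2*r) + 2.74*exp(r) + 0.41)*(1.32*exp(2*r) + 5.48*exp(r) + 0.82)*exp(r) - (3.861*exp(2*r) + 10.686*exp(r) + 0.7995)*(0.22*exp(3*r) + 1.37*exp(2*r) + 0.41*exp(r) + 5.56))*exp(r)/(0.22*exp(3*r) + 1.37*exp(2*r) + 0.41*exp(r) + 5.56)^3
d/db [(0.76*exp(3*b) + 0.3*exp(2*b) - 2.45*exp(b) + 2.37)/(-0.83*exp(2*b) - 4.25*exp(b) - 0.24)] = (-0.6308*exp(4*b) - 6.46*exp(3*b) - 3.8557*exp(2*b) + 3.7902*exp(b) + 10.6605)*exp(b)/(0.6889*exp(4*b) + 7.055*exp(3*b) + 18.4609*exp(2*b) + 2.04*exp(b) + 0.0576)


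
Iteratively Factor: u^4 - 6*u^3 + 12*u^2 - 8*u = (u)*(u^3 - 6*u^2 + 12*u - 8) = u*(u - 2)*(u^2 - 4*u + 4) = u*(u - 2)^2*(u - 2)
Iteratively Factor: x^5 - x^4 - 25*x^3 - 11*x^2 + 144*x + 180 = (x + 2)*(x^4 - 3*x^3 - 19*x^2 + 27*x + 90) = (x - 3)*(x + 2)*(x^3 - 19*x - 30) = (x - 3)*(x + 2)*(x + 3)*(x^2 - 3*x - 10) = (x - 5)*(x - 3)*(x + 2)*(x + 3)*(x + 2)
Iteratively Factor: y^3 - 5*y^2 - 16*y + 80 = (y - 4)*(y^2 - y - 20) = (y - 5)*(y - 4)*(y + 4)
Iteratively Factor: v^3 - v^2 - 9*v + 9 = (v - 1)*(v^2 - 9) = (v - 3)*(v - 1)*(v + 3)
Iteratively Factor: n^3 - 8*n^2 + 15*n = (n - 3)*(n^2 - 5*n) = (n - 5)*(n - 3)*(n)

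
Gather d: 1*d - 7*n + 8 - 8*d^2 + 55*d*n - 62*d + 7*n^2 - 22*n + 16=-8*d^2 + d*(55*n - 61) + 7*n^2 - 29*n + 24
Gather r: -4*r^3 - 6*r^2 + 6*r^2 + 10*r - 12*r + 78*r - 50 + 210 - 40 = -4*r^3 + 76*r + 120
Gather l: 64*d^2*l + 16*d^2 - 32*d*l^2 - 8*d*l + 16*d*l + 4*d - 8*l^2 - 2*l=16*d^2 + 4*d + l^2*(-32*d - 8) + l*(64*d^2 + 8*d - 2)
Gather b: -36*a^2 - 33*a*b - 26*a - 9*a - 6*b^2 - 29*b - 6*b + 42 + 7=-36*a^2 - 35*a - 6*b^2 + b*(-33*a - 35) + 49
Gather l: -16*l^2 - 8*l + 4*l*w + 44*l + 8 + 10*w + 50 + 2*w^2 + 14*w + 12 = -16*l^2 + l*(4*w + 36) + 2*w^2 + 24*w + 70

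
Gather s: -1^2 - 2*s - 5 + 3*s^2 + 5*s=3*s^2 + 3*s - 6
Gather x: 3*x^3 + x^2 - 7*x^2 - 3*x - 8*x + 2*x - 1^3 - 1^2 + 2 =3*x^3 - 6*x^2 - 9*x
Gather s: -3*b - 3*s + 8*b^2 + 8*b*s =8*b^2 - 3*b + s*(8*b - 3)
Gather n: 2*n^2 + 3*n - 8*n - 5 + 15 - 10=2*n^2 - 5*n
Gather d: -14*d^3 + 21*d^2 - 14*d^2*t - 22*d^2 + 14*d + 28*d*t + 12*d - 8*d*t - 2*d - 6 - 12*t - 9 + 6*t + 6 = -14*d^3 + d^2*(-14*t - 1) + d*(20*t + 24) - 6*t - 9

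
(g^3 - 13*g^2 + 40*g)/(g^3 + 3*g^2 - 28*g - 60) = g*(g - 8)/(g^2 + 8*g + 12)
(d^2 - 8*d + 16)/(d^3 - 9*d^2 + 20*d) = (d - 4)/(d*(d - 5))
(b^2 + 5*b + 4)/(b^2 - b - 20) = (b + 1)/(b - 5)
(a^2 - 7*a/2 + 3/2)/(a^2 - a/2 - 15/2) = (2*a - 1)/(2*a + 5)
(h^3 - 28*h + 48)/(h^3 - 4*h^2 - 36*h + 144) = (h - 2)/(h - 6)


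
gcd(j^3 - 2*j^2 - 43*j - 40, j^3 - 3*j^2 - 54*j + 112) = j - 8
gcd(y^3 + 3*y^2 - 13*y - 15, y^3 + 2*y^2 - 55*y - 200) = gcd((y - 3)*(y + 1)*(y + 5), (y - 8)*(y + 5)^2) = y + 5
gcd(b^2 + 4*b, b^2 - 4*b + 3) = 1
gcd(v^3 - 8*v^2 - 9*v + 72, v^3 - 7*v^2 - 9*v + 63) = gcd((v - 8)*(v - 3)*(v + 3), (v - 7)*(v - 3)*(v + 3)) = v^2 - 9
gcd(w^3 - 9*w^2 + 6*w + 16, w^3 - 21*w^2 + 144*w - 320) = w - 8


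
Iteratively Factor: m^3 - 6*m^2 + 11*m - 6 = (m - 1)*(m^2 - 5*m + 6) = (m - 3)*(m - 1)*(m - 2)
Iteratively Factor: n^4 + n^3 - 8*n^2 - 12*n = (n)*(n^3 + n^2 - 8*n - 12) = n*(n - 3)*(n^2 + 4*n + 4) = n*(n - 3)*(n + 2)*(n + 2)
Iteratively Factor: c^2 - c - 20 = (c - 5)*(c + 4)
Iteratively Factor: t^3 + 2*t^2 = (t)*(t^2 + 2*t) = t*(t + 2)*(t)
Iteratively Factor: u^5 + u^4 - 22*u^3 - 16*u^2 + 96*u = (u - 2)*(u^4 + 3*u^3 - 16*u^2 - 48*u) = (u - 4)*(u - 2)*(u^3 + 7*u^2 + 12*u) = (u - 4)*(u - 2)*(u + 3)*(u^2 + 4*u) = u*(u - 4)*(u - 2)*(u + 3)*(u + 4)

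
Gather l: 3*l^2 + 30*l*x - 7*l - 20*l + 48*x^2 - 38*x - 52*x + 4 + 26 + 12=3*l^2 + l*(30*x - 27) + 48*x^2 - 90*x + 42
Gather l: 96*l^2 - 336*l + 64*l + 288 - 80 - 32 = 96*l^2 - 272*l + 176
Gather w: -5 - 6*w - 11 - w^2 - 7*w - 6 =-w^2 - 13*w - 22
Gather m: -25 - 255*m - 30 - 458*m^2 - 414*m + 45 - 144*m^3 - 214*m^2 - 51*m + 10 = -144*m^3 - 672*m^2 - 720*m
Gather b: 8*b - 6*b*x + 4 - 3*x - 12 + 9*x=b*(8 - 6*x) + 6*x - 8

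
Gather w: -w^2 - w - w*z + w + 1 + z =-w^2 - w*z + z + 1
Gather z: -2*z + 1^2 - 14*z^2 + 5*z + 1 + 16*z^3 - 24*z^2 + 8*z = 16*z^3 - 38*z^2 + 11*z + 2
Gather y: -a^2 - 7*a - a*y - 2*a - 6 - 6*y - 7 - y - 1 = -a^2 - 9*a + y*(-a - 7) - 14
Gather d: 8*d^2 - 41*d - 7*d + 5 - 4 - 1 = 8*d^2 - 48*d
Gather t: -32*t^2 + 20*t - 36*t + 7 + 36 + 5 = -32*t^2 - 16*t + 48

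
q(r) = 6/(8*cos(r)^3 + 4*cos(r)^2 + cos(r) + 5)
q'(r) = 6*(24*sin(r)*cos(r)^2 + 8*sin(r)*cos(r) + sin(r))/(8*cos(r)^3 + 4*cos(r)^2 + cos(r) + 5)^2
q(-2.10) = 1.34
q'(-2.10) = -0.79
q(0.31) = 0.36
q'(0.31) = 0.20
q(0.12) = 0.34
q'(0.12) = 0.07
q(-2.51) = 2.31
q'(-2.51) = -5.36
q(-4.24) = 1.30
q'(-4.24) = 0.58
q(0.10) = 0.34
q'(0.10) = 0.06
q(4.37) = 1.25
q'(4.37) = -0.25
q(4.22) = 1.31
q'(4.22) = -0.65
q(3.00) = 35.69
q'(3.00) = 497.28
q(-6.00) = 0.36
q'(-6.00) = 0.18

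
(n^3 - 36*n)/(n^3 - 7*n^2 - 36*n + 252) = n/(n - 7)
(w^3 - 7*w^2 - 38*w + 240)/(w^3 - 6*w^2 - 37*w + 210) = (w - 8)/(w - 7)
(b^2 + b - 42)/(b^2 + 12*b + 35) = (b - 6)/(b + 5)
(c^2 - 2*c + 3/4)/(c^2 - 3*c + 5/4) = (2*c - 3)/(2*c - 5)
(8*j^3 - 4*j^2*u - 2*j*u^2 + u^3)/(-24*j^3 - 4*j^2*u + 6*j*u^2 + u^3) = (-2*j + u)/(6*j + u)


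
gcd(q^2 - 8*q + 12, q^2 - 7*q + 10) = q - 2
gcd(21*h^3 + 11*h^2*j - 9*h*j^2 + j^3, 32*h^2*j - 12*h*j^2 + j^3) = 1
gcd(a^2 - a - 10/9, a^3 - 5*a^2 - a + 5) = 1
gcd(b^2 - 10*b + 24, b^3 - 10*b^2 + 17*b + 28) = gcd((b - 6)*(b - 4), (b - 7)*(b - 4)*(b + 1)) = b - 4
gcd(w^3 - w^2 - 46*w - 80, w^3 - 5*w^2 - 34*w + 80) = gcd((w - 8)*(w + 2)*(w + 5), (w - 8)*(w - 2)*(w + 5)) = w^2 - 3*w - 40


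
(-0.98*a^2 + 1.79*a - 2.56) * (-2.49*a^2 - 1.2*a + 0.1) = 2.4402*a^4 - 3.2811*a^3 + 4.1284*a^2 + 3.251*a - 0.256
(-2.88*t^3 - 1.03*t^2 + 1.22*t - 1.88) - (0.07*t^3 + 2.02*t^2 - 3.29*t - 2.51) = -2.95*t^3 - 3.05*t^2 + 4.51*t + 0.63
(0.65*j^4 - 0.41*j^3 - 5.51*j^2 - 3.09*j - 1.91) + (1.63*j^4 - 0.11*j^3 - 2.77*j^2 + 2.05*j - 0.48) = 2.28*j^4 - 0.52*j^3 - 8.28*j^2 - 1.04*j - 2.39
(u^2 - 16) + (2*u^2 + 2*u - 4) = 3*u^2 + 2*u - 20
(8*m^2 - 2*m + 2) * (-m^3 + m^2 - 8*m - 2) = -8*m^5 + 10*m^4 - 68*m^3 + 2*m^2 - 12*m - 4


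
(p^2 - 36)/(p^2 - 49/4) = 4*(p^2 - 36)/(4*p^2 - 49)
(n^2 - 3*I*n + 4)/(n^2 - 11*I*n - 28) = (n + I)/(n - 7*I)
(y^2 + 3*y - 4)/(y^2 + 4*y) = (y - 1)/y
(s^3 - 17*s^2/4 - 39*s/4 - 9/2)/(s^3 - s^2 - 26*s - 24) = (s + 3/4)/(s + 4)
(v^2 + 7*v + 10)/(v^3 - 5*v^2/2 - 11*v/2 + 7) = 2*(v + 5)/(2*v^2 - 9*v + 7)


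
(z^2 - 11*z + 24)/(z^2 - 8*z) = (z - 3)/z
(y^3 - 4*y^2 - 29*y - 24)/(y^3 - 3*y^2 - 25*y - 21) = (y - 8)/(y - 7)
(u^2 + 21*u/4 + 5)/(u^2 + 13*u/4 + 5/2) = (u + 4)/(u + 2)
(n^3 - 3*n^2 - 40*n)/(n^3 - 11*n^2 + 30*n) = (n^2 - 3*n - 40)/(n^2 - 11*n + 30)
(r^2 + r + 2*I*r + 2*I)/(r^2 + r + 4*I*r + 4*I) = (r + 2*I)/(r + 4*I)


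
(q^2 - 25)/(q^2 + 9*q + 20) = (q - 5)/(q + 4)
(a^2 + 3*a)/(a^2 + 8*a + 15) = a/(a + 5)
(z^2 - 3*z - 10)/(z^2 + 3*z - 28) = (z^2 - 3*z - 10)/(z^2 + 3*z - 28)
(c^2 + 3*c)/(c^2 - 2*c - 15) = c/(c - 5)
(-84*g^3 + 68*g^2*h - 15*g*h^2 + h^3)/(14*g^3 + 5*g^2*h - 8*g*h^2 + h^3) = (-6*g + h)/(g + h)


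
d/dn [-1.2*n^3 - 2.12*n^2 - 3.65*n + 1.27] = -3.6*n^2 - 4.24*n - 3.65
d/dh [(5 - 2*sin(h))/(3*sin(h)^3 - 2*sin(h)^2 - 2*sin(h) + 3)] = (12*sin(h)^3 - 49*sin(h)^2 + 20*sin(h) + 4)*cos(h)/((sin(h) + 1)^2*(3*sin(h)^2 - 5*sin(h) + 3)^2)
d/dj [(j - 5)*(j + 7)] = 2*j + 2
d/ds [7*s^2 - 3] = 14*s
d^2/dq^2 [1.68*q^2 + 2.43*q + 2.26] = 3.36000000000000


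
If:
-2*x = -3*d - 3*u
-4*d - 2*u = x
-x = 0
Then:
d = 0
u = 0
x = 0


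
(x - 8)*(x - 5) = x^2 - 13*x + 40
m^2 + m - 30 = (m - 5)*(m + 6)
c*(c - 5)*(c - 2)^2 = c^4 - 9*c^3 + 24*c^2 - 20*c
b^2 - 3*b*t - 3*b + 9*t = (b - 3)*(b - 3*t)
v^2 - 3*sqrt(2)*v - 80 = (v - 8*sqrt(2))*(v + 5*sqrt(2))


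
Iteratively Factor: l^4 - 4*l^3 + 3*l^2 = (l)*(l^3 - 4*l^2 + 3*l) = l*(l - 1)*(l^2 - 3*l) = l*(l - 3)*(l - 1)*(l)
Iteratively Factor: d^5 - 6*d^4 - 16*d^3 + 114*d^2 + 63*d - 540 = (d + 3)*(d^4 - 9*d^3 + 11*d^2 + 81*d - 180) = (d - 4)*(d + 3)*(d^3 - 5*d^2 - 9*d + 45) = (d - 4)*(d - 3)*(d + 3)*(d^2 - 2*d - 15) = (d - 4)*(d - 3)*(d + 3)^2*(d - 5)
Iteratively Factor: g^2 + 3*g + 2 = (g + 2)*(g + 1)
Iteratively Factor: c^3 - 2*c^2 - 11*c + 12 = (c - 1)*(c^2 - c - 12) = (c - 1)*(c + 3)*(c - 4)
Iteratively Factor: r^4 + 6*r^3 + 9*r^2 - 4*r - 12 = (r + 3)*(r^3 + 3*r^2 - 4) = (r + 2)*(r + 3)*(r^2 + r - 2) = (r + 2)^2*(r + 3)*(r - 1)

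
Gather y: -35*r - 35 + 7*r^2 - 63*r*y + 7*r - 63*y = 7*r^2 - 28*r + y*(-63*r - 63) - 35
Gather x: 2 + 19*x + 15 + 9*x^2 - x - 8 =9*x^2 + 18*x + 9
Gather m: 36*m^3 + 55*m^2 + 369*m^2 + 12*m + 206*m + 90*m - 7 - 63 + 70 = 36*m^3 + 424*m^2 + 308*m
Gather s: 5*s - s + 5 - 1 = 4*s + 4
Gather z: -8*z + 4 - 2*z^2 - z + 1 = -2*z^2 - 9*z + 5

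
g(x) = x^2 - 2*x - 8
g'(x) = 2*x - 2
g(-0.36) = -7.15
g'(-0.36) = -2.72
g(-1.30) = -3.71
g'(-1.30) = -4.60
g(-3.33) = 9.75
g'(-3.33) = -8.66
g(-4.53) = 21.58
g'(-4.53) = -11.06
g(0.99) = -9.00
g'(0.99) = -0.02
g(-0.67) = -6.21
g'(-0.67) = -3.34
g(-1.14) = -4.42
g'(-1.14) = -4.28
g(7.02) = 27.24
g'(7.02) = 12.04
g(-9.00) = 91.00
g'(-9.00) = -20.00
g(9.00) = 55.00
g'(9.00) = 16.00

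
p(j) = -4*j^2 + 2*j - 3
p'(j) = 2 - 8*j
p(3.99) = -58.70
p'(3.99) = -29.92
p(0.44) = -2.89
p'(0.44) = -1.52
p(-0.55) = -5.31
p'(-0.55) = 6.40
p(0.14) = -2.80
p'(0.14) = 0.88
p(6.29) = -148.68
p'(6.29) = -48.32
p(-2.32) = -29.17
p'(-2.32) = 20.56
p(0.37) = -2.81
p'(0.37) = -0.96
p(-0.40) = -4.44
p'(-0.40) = 5.20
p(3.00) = -33.00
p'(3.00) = -22.00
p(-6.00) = -159.00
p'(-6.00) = 50.00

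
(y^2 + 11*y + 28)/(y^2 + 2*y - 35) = (y + 4)/(y - 5)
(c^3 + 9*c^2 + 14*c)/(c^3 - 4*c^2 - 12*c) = (c + 7)/(c - 6)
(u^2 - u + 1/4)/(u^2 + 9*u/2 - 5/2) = (u - 1/2)/(u + 5)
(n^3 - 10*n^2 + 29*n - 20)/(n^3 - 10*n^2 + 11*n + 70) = (n^2 - 5*n + 4)/(n^2 - 5*n - 14)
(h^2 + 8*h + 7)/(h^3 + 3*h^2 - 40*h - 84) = (h + 1)/(h^2 - 4*h - 12)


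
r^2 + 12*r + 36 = (r + 6)^2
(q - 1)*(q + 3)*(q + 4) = q^3 + 6*q^2 + 5*q - 12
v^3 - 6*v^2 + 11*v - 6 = (v - 3)*(v - 2)*(v - 1)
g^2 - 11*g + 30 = (g - 6)*(g - 5)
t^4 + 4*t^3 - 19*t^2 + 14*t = t*(t - 2)*(t - 1)*(t + 7)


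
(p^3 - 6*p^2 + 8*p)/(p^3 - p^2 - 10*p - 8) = p*(p - 2)/(p^2 + 3*p + 2)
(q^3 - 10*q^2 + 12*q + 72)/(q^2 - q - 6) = (q^2 - 12*q + 36)/(q - 3)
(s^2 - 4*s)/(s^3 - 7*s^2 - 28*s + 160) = s/(s^2 - 3*s - 40)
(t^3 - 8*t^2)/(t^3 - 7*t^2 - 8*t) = t/(t + 1)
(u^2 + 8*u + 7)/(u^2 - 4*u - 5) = (u + 7)/(u - 5)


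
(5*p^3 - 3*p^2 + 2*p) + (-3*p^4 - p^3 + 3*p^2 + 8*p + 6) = -3*p^4 + 4*p^3 + 10*p + 6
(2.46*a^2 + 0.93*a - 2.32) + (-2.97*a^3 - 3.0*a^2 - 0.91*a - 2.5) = -2.97*a^3 - 0.54*a^2 + 0.02*a - 4.82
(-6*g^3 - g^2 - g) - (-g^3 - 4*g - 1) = -5*g^3 - g^2 + 3*g + 1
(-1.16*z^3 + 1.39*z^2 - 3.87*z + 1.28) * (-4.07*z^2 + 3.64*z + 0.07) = 4.7212*z^5 - 9.8797*z^4 + 20.7293*z^3 - 19.1991*z^2 + 4.3883*z + 0.0896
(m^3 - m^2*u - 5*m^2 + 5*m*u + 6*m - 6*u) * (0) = 0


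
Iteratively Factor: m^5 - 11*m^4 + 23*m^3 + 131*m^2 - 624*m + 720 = (m - 3)*(m^4 - 8*m^3 - m^2 + 128*m - 240) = (m - 3)^2*(m^3 - 5*m^2 - 16*m + 80) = (m - 4)*(m - 3)^2*(m^2 - m - 20) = (m - 5)*(m - 4)*(m - 3)^2*(m + 4)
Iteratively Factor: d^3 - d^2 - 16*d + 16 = (d - 1)*(d^2 - 16) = (d - 4)*(d - 1)*(d + 4)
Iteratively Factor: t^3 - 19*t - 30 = (t + 2)*(t^2 - 2*t - 15) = (t + 2)*(t + 3)*(t - 5)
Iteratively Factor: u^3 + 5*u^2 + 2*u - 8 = (u + 2)*(u^2 + 3*u - 4) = (u - 1)*(u + 2)*(u + 4)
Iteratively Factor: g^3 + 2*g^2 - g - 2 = (g + 2)*(g^2 - 1) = (g - 1)*(g + 2)*(g + 1)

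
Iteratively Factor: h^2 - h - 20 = (h - 5)*(h + 4)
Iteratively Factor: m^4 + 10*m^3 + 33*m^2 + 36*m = (m + 3)*(m^3 + 7*m^2 + 12*m) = (m + 3)^2*(m^2 + 4*m) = (m + 3)^2*(m + 4)*(m)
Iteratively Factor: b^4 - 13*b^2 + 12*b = (b + 4)*(b^3 - 4*b^2 + 3*b) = (b - 1)*(b + 4)*(b^2 - 3*b) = b*(b - 1)*(b + 4)*(b - 3)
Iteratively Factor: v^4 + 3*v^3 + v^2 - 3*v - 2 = (v + 1)*(v^3 + 2*v^2 - v - 2) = (v + 1)^2*(v^2 + v - 2) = (v + 1)^2*(v + 2)*(v - 1)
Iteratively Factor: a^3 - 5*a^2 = (a)*(a^2 - 5*a) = a^2*(a - 5)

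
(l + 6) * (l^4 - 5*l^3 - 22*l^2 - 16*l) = l^5 + l^4 - 52*l^3 - 148*l^2 - 96*l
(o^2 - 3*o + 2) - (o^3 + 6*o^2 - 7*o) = -o^3 - 5*o^2 + 4*o + 2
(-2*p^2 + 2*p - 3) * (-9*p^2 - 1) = 18*p^4 - 18*p^3 + 29*p^2 - 2*p + 3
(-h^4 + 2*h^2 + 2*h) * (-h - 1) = h^5 + h^4 - 2*h^3 - 4*h^2 - 2*h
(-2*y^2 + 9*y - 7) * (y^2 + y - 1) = -2*y^4 + 7*y^3 + 4*y^2 - 16*y + 7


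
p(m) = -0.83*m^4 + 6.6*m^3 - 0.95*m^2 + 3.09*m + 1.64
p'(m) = -3.32*m^3 + 19.8*m^2 - 1.9*m + 3.09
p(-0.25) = 0.70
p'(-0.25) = 4.85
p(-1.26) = -19.06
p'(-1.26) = 43.56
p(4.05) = 213.71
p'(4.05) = 99.62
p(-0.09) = 1.35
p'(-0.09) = 3.42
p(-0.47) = -0.75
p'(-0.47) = 8.70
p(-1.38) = -24.79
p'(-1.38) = 52.14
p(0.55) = 4.07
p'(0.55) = 7.48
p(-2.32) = -117.10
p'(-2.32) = 155.53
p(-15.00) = -64552.21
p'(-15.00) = 15691.59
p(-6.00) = -2552.38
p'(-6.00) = 1444.41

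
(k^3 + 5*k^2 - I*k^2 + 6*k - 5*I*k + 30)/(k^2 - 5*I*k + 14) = (k^2 + k*(5 - 3*I) - 15*I)/(k - 7*I)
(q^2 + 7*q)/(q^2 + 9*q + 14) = q/(q + 2)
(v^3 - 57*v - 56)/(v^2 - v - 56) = v + 1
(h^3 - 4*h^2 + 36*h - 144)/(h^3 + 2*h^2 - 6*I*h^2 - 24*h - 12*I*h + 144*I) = (h + 6*I)/(h + 6)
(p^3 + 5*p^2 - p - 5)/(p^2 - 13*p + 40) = (p^3 + 5*p^2 - p - 5)/(p^2 - 13*p + 40)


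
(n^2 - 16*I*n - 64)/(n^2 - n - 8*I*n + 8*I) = (n - 8*I)/(n - 1)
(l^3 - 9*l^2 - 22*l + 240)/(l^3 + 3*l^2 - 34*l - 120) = (l - 8)/(l + 4)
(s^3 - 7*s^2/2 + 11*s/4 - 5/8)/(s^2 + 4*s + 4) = (8*s^3 - 28*s^2 + 22*s - 5)/(8*(s^2 + 4*s + 4))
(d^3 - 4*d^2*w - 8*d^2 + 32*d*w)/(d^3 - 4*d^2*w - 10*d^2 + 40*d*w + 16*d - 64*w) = d/(d - 2)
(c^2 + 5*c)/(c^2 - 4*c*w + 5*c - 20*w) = c/(c - 4*w)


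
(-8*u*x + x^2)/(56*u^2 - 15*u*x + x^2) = x/(-7*u + x)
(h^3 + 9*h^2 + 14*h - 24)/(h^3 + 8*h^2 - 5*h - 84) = (h^2 + 5*h - 6)/(h^2 + 4*h - 21)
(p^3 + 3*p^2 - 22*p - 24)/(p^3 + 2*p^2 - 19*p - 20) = (p + 6)/(p + 5)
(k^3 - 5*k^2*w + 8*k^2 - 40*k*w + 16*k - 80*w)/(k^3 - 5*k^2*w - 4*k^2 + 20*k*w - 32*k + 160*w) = (k + 4)/(k - 8)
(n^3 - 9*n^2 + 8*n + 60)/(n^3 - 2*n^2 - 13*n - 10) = (n - 6)/(n + 1)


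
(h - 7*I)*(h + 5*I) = h^2 - 2*I*h + 35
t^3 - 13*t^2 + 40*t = t*(t - 8)*(t - 5)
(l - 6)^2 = l^2 - 12*l + 36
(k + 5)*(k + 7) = k^2 + 12*k + 35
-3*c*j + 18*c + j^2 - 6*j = (-3*c + j)*(j - 6)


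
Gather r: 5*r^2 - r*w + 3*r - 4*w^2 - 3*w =5*r^2 + r*(3 - w) - 4*w^2 - 3*w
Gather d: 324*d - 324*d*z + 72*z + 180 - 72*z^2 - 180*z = d*(324 - 324*z) - 72*z^2 - 108*z + 180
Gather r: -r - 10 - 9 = -r - 19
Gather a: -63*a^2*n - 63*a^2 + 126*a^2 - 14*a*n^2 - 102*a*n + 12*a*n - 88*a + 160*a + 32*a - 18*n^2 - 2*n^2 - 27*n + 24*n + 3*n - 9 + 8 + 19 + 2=a^2*(63 - 63*n) + a*(-14*n^2 - 90*n + 104) - 20*n^2 + 20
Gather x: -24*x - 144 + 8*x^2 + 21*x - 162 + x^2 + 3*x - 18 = 9*x^2 - 324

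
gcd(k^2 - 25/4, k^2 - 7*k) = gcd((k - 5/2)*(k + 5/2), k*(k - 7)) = 1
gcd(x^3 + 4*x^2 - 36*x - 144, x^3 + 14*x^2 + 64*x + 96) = x^2 + 10*x + 24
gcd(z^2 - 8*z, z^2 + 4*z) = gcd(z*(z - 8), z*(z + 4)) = z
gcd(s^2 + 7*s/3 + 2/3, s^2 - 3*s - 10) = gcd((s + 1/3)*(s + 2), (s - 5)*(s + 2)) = s + 2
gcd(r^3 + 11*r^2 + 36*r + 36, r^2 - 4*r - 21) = r + 3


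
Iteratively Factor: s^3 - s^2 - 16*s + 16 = (s - 4)*(s^2 + 3*s - 4) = (s - 4)*(s - 1)*(s + 4)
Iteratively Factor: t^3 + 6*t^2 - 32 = (t + 4)*(t^2 + 2*t - 8) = (t + 4)^2*(t - 2)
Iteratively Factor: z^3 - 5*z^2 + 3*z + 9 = (z - 3)*(z^2 - 2*z - 3) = (z - 3)^2*(z + 1)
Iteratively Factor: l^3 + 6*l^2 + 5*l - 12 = (l + 4)*(l^2 + 2*l - 3) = (l + 3)*(l + 4)*(l - 1)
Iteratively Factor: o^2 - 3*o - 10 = (o - 5)*(o + 2)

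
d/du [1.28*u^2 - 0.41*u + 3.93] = 2.56*u - 0.41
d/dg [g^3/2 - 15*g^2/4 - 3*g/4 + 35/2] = 3*g^2/2 - 15*g/2 - 3/4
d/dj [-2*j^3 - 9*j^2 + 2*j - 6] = -6*j^2 - 18*j + 2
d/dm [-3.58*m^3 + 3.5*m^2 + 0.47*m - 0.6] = -10.74*m^2 + 7.0*m + 0.47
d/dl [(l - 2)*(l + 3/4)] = 2*l - 5/4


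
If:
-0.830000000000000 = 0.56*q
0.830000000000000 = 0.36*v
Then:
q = -1.48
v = 2.31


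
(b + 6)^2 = b^2 + 12*b + 36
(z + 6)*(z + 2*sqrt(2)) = z^2 + 2*sqrt(2)*z + 6*z + 12*sqrt(2)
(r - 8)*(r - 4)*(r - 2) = r^3 - 14*r^2 + 56*r - 64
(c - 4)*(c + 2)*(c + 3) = c^3 + c^2 - 14*c - 24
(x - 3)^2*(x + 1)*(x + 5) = x^4 - 22*x^2 + 24*x + 45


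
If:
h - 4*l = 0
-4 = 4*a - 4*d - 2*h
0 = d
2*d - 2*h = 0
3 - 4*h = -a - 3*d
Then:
No Solution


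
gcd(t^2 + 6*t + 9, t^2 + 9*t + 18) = t + 3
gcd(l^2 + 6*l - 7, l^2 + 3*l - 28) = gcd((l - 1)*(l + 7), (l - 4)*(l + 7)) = l + 7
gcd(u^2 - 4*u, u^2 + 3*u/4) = u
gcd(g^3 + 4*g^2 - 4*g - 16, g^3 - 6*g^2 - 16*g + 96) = g + 4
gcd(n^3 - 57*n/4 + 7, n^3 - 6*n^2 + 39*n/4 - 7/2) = n^2 - 4*n + 7/4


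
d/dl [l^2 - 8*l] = 2*l - 8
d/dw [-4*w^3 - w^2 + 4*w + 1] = -12*w^2 - 2*w + 4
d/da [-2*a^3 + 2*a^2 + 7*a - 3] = -6*a^2 + 4*a + 7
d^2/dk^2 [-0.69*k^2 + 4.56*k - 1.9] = -1.38000000000000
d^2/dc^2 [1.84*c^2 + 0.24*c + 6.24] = 3.68000000000000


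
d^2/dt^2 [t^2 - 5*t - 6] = 2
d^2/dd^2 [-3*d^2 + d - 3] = -6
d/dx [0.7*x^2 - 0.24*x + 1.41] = 1.4*x - 0.24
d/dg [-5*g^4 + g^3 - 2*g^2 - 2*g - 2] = -20*g^3 + 3*g^2 - 4*g - 2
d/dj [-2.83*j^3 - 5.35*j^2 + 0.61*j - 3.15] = -8.49*j^2 - 10.7*j + 0.61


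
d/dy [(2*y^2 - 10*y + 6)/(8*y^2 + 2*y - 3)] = 6*(14*y^2 - 18*y + 3)/(64*y^4 + 32*y^3 - 44*y^2 - 12*y + 9)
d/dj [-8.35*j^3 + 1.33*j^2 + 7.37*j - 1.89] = -25.05*j^2 + 2.66*j + 7.37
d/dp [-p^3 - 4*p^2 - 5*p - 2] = -3*p^2 - 8*p - 5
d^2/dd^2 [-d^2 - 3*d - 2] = -2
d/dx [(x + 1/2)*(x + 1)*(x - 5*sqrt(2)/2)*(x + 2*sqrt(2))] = 4*x^3 - 3*sqrt(2)*x^2/2 + 9*x^2/2 - 19*x - 3*sqrt(2)*x/2 - 15 - sqrt(2)/4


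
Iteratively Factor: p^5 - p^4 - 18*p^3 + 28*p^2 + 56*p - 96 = (p - 2)*(p^4 + p^3 - 16*p^2 - 4*p + 48) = (p - 2)^2*(p^3 + 3*p^2 - 10*p - 24) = (p - 2)^2*(p + 2)*(p^2 + p - 12) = (p - 2)^2*(p + 2)*(p + 4)*(p - 3)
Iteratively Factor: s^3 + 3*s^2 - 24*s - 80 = (s - 5)*(s^2 + 8*s + 16) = (s - 5)*(s + 4)*(s + 4)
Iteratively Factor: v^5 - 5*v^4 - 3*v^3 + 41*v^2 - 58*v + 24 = (v - 4)*(v^4 - v^3 - 7*v^2 + 13*v - 6) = (v - 4)*(v - 2)*(v^3 + v^2 - 5*v + 3) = (v - 4)*(v - 2)*(v + 3)*(v^2 - 2*v + 1) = (v - 4)*(v - 2)*(v - 1)*(v + 3)*(v - 1)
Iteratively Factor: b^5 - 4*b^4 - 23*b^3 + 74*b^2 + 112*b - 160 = (b + 4)*(b^4 - 8*b^3 + 9*b^2 + 38*b - 40) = (b - 1)*(b + 4)*(b^3 - 7*b^2 + 2*b + 40) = (b - 1)*(b + 2)*(b + 4)*(b^2 - 9*b + 20) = (b - 5)*(b - 1)*(b + 2)*(b + 4)*(b - 4)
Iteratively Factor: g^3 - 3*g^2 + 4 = (g - 2)*(g^2 - g - 2) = (g - 2)^2*(g + 1)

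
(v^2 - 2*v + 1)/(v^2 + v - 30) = (v^2 - 2*v + 1)/(v^2 + v - 30)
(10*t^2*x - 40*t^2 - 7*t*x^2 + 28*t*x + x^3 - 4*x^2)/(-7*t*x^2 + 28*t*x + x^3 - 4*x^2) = (10*t^2 - 7*t*x + x^2)/(x*(-7*t + x))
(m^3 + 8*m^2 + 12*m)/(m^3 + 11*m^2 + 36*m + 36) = m/(m + 3)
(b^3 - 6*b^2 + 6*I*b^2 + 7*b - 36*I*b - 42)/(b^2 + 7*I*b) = b - 6 - I + 6*I/b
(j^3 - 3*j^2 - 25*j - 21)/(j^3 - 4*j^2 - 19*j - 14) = (j + 3)/(j + 2)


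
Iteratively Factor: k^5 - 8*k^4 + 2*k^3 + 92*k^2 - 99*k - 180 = (k - 4)*(k^4 - 4*k^3 - 14*k^2 + 36*k + 45) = (k - 4)*(k + 3)*(k^3 - 7*k^2 + 7*k + 15) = (k - 5)*(k - 4)*(k + 3)*(k^2 - 2*k - 3) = (k - 5)*(k - 4)*(k + 1)*(k + 3)*(k - 3)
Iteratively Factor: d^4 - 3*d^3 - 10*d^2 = (d - 5)*(d^3 + 2*d^2) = d*(d - 5)*(d^2 + 2*d) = d^2*(d - 5)*(d + 2)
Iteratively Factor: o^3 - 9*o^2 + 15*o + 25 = (o + 1)*(o^2 - 10*o + 25) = (o - 5)*(o + 1)*(o - 5)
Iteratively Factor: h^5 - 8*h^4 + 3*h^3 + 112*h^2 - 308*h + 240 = (h + 4)*(h^4 - 12*h^3 + 51*h^2 - 92*h + 60) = (h - 2)*(h + 4)*(h^3 - 10*h^2 + 31*h - 30) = (h - 2)^2*(h + 4)*(h^2 - 8*h + 15) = (h - 5)*(h - 2)^2*(h + 4)*(h - 3)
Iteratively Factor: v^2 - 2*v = (v)*(v - 2)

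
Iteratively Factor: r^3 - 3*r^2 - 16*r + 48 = (r - 4)*(r^2 + r - 12) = (r - 4)*(r + 4)*(r - 3)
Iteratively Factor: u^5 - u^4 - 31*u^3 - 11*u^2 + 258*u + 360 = (u + 2)*(u^4 - 3*u^3 - 25*u^2 + 39*u + 180) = (u - 5)*(u + 2)*(u^3 + 2*u^2 - 15*u - 36) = (u - 5)*(u + 2)*(u + 3)*(u^2 - u - 12) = (u - 5)*(u - 4)*(u + 2)*(u + 3)*(u + 3)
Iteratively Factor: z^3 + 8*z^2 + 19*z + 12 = (z + 4)*(z^2 + 4*z + 3) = (z + 1)*(z + 4)*(z + 3)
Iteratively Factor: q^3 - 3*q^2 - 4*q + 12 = (q + 2)*(q^2 - 5*q + 6) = (q - 2)*(q + 2)*(q - 3)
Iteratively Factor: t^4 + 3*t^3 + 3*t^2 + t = (t + 1)*(t^3 + 2*t^2 + t) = t*(t + 1)*(t^2 + 2*t + 1) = t*(t + 1)^2*(t + 1)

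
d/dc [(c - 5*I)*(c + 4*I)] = 2*c - I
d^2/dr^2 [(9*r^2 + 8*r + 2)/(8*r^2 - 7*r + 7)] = 2*(1016*r^3 - 1128*r^2 - 1680*r + 819)/(512*r^6 - 1344*r^5 + 2520*r^4 - 2695*r^3 + 2205*r^2 - 1029*r + 343)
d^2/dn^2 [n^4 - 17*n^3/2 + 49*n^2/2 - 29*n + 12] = 12*n^2 - 51*n + 49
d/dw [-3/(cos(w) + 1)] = -3*sin(w)/(cos(w) + 1)^2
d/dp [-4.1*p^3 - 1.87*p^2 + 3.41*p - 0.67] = -12.3*p^2 - 3.74*p + 3.41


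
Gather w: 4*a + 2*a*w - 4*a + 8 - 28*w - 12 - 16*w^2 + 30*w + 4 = -16*w^2 + w*(2*a + 2)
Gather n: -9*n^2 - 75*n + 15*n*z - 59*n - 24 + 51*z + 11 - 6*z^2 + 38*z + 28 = -9*n^2 + n*(15*z - 134) - 6*z^2 + 89*z + 15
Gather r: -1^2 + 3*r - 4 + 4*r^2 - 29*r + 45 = 4*r^2 - 26*r + 40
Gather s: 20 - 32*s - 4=16 - 32*s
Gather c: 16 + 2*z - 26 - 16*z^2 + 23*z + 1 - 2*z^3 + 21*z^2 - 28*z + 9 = -2*z^3 + 5*z^2 - 3*z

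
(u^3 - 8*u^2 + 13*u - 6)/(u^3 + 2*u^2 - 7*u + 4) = (u - 6)/(u + 4)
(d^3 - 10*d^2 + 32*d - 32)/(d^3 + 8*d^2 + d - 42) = (d^2 - 8*d + 16)/(d^2 + 10*d + 21)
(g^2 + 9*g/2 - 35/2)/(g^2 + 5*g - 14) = (g - 5/2)/(g - 2)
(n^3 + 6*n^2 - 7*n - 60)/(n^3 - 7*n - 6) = (n^2 + 9*n + 20)/(n^2 + 3*n + 2)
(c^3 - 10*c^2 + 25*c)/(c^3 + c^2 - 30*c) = (c - 5)/(c + 6)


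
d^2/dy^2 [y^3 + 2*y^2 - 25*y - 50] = 6*y + 4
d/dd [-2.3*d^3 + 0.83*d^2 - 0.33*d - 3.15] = -6.9*d^2 + 1.66*d - 0.33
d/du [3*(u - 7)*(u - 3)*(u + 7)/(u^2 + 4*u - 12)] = 3*u*(u^3 + 8*u^2 + u - 222)/(u^4 + 8*u^3 - 8*u^2 - 96*u + 144)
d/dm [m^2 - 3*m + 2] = 2*m - 3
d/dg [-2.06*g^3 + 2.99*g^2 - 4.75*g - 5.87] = -6.18*g^2 + 5.98*g - 4.75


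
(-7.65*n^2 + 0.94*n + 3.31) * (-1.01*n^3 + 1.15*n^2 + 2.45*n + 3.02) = 7.7265*n^5 - 9.7469*n^4 - 21.0046*n^3 - 16.9935*n^2 + 10.9483*n + 9.9962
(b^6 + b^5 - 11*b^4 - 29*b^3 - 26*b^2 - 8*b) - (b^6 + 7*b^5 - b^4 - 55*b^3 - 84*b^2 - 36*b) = -6*b^5 - 10*b^4 + 26*b^3 + 58*b^2 + 28*b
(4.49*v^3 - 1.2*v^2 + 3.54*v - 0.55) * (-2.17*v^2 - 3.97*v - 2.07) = -9.7433*v^5 - 15.2213*v^4 - 12.2121*v^3 - 10.3763*v^2 - 5.1443*v + 1.1385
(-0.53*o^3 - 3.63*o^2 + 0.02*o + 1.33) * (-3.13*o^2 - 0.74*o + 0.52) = 1.6589*o^5 + 11.7541*o^4 + 2.348*o^3 - 6.0653*o^2 - 0.9738*o + 0.6916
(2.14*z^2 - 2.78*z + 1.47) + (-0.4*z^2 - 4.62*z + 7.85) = 1.74*z^2 - 7.4*z + 9.32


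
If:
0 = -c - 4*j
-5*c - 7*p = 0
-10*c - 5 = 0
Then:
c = -1/2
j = 1/8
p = 5/14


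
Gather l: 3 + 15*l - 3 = 15*l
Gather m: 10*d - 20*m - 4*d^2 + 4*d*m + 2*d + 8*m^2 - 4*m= -4*d^2 + 12*d + 8*m^2 + m*(4*d - 24)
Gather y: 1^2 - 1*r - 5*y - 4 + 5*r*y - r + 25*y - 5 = -2*r + y*(5*r + 20) - 8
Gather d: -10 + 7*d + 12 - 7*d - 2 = 0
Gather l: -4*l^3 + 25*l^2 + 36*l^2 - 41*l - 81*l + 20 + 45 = -4*l^3 + 61*l^2 - 122*l + 65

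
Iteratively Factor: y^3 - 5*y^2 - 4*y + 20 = (y - 2)*(y^2 - 3*y - 10) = (y - 5)*(y - 2)*(y + 2)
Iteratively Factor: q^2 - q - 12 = (q + 3)*(q - 4)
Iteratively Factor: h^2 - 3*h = (h)*(h - 3)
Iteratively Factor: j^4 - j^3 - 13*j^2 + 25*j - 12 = (j - 1)*(j^3 - 13*j + 12) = (j - 1)^2*(j^2 + j - 12) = (j - 1)^2*(j + 4)*(j - 3)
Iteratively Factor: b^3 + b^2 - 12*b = (b - 3)*(b^2 + 4*b) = (b - 3)*(b + 4)*(b)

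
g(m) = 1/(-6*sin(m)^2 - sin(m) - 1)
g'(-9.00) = 1.39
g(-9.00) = -0.62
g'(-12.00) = 0.59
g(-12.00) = -0.31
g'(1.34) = 0.05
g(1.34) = -0.13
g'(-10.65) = -0.08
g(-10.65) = -0.14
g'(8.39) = -0.15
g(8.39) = -0.16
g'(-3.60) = -0.83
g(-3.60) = -0.38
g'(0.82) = 0.27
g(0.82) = -0.20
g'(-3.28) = -1.68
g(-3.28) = -0.80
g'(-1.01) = -0.25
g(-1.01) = -0.22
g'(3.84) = 0.64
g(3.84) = -0.35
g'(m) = (12*sin(m)*cos(m) + cos(m))/(-6*sin(m)^2 - sin(m) - 1)^2 = (12*sin(m) + 1)*cos(m)/(6*sin(m)^2 + sin(m) + 1)^2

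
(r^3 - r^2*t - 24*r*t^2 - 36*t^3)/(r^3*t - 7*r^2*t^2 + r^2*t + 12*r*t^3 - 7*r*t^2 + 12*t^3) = (r^3 - r^2*t - 24*r*t^2 - 36*t^3)/(t*(r^3 - 7*r^2*t + r^2 + 12*r*t^2 - 7*r*t + 12*t^2))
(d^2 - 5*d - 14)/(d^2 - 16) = (d^2 - 5*d - 14)/(d^2 - 16)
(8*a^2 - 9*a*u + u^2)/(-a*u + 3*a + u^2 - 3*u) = (-8*a + u)/(u - 3)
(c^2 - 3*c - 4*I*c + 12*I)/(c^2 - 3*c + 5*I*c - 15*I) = (c - 4*I)/(c + 5*I)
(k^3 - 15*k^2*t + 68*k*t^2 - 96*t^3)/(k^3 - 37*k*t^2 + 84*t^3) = (k - 8*t)/(k + 7*t)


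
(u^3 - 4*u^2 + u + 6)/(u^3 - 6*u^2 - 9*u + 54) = (u^2 - u - 2)/(u^2 - 3*u - 18)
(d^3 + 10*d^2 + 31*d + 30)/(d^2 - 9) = (d^2 + 7*d + 10)/(d - 3)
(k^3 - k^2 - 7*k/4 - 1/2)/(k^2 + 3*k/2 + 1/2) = (k^2 - 3*k/2 - 1)/(k + 1)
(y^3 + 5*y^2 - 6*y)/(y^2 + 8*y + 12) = y*(y - 1)/(y + 2)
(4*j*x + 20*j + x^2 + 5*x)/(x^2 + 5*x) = (4*j + x)/x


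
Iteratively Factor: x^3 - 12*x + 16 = (x - 2)*(x^2 + 2*x - 8) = (x - 2)*(x + 4)*(x - 2)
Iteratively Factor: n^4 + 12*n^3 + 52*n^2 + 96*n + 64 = (n + 4)*(n^3 + 8*n^2 + 20*n + 16) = (n + 2)*(n + 4)*(n^2 + 6*n + 8) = (n + 2)*(n + 4)^2*(n + 2)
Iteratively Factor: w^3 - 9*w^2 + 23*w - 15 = (w - 1)*(w^2 - 8*w + 15) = (w - 5)*(w - 1)*(w - 3)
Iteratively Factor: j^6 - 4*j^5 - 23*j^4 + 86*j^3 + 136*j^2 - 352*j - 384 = (j - 3)*(j^5 - j^4 - 26*j^3 + 8*j^2 + 160*j + 128) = (j - 4)*(j - 3)*(j^4 + 3*j^3 - 14*j^2 - 48*j - 32) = (j - 4)*(j - 3)*(j + 2)*(j^3 + j^2 - 16*j - 16) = (j - 4)^2*(j - 3)*(j + 2)*(j^2 + 5*j + 4) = (j - 4)^2*(j - 3)*(j + 1)*(j + 2)*(j + 4)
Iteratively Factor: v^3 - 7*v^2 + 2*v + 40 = (v - 4)*(v^2 - 3*v - 10) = (v - 4)*(v + 2)*(v - 5)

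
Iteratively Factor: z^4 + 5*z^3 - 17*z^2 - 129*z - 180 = (z - 5)*(z^3 + 10*z^2 + 33*z + 36) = (z - 5)*(z + 3)*(z^2 + 7*z + 12) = (z - 5)*(z + 3)*(z + 4)*(z + 3)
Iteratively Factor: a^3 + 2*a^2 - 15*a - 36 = (a + 3)*(a^2 - a - 12) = (a - 4)*(a + 3)*(a + 3)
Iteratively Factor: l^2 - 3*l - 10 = (l + 2)*(l - 5)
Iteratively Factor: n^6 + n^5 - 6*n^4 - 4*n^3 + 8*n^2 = (n + 2)*(n^5 - n^4 - 4*n^3 + 4*n^2) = n*(n + 2)*(n^4 - n^3 - 4*n^2 + 4*n) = n*(n - 1)*(n + 2)*(n^3 - 4*n) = n*(n - 2)*(n - 1)*(n + 2)*(n^2 + 2*n) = n^2*(n - 2)*(n - 1)*(n + 2)*(n + 2)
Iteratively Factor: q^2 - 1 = (q + 1)*(q - 1)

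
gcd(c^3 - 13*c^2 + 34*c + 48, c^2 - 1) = c + 1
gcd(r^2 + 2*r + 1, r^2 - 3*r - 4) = r + 1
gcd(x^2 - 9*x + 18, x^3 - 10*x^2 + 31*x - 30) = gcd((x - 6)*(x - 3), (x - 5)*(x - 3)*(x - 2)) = x - 3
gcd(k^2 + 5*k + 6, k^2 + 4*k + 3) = k + 3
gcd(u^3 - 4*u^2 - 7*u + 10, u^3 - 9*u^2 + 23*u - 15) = u^2 - 6*u + 5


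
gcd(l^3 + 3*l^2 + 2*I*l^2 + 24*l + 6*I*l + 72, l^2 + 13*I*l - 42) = l + 6*I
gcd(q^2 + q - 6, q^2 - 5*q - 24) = q + 3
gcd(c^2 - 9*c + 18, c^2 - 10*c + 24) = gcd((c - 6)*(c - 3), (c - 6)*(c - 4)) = c - 6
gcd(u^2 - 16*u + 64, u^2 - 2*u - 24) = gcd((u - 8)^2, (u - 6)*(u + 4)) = 1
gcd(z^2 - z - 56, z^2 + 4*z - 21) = z + 7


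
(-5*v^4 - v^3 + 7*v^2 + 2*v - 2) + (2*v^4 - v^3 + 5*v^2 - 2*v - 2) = -3*v^4 - 2*v^3 + 12*v^2 - 4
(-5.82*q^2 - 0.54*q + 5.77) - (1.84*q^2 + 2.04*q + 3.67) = -7.66*q^2 - 2.58*q + 2.1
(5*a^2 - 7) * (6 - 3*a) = -15*a^3 + 30*a^2 + 21*a - 42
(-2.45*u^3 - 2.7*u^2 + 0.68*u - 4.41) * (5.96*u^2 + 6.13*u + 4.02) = -14.602*u^5 - 31.1105*u^4 - 22.3472*u^3 - 32.9692*u^2 - 24.2997*u - 17.7282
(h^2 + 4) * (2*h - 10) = 2*h^3 - 10*h^2 + 8*h - 40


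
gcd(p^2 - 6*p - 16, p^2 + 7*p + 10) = p + 2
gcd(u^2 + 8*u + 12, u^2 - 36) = u + 6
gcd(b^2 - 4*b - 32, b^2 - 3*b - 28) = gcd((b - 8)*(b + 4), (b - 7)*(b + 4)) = b + 4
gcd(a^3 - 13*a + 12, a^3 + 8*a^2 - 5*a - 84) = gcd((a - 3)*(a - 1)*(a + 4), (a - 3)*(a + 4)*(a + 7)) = a^2 + a - 12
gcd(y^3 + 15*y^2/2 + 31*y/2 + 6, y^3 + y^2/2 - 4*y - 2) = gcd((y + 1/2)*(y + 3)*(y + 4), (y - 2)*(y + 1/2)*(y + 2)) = y + 1/2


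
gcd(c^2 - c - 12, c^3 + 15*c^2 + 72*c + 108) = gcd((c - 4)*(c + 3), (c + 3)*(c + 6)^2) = c + 3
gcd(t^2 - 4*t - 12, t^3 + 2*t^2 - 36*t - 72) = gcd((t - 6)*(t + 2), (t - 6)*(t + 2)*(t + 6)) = t^2 - 4*t - 12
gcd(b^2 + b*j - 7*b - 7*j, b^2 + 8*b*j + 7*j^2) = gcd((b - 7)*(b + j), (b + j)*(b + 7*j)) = b + j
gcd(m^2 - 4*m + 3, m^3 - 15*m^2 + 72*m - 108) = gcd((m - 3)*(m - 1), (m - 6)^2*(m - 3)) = m - 3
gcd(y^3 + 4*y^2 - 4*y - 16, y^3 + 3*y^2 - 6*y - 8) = y^2 + 2*y - 8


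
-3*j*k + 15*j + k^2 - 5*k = (-3*j + k)*(k - 5)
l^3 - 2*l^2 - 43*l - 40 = (l - 8)*(l + 1)*(l + 5)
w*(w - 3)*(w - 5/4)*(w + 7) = w^4 + 11*w^3/4 - 26*w^2 + 105*w/4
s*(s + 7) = s^2 + 7*s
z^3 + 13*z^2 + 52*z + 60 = (z + 2)*(z + 5)*(z + 6)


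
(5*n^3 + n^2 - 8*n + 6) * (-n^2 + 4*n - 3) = -5*n^5 + 19*n^4 - 3*n^3 - 41*n^2 + 48*n - 18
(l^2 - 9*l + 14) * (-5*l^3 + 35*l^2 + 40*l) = -5*l^5 + 80*l^4 - 345*l^3 + 130*l^2 + 560*l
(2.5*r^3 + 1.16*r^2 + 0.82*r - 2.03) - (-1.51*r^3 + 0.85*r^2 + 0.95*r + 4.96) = 4.01*r^3 + 0.31*r^2 - 0.13*r - 6.99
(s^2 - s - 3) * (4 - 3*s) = -3*s^3 + 7*s^2 + 5*s - 12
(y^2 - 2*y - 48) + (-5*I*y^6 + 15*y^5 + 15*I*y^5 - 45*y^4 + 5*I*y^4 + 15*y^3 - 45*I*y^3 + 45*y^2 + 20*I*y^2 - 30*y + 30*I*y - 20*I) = -5*I*y^6 + 15*y^5 + 15*I*y^5 - 45*y^4 + 5*I*y^4 + 15*y^3 - 45*I*y^3 + 46*y^2 + 20*I*y^2 - 32*y + 30*I*y - 48 - 20*I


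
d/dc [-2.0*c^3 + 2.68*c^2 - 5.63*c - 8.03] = -6.0*c^2 + 5.36*c - 5.63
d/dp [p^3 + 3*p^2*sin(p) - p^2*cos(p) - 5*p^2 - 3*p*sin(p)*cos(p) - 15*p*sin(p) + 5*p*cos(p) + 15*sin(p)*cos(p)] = p^2*sin(p) + 3*p^2*cos(p) + 3*p^2 + p*sin(p) - 17*p*cos(p) - 3*p*cos(2*p) - 10*p - 15*sin(p) - 3*sin(2*p)/2 + 5*cos(p) + 15*cos(2*p)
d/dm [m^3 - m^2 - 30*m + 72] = 3*m^2 - 2*m - 30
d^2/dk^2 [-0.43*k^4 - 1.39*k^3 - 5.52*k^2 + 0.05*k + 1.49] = -5.16*k^2 - 8.34*k - 11.04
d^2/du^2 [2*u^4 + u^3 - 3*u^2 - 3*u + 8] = 24*u^2 + 6*u - 6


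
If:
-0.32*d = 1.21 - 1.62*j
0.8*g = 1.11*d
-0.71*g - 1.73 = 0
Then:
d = -1.76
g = -2.44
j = 0.40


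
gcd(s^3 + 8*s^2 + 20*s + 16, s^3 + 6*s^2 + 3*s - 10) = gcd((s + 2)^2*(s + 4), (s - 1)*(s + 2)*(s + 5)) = s + 2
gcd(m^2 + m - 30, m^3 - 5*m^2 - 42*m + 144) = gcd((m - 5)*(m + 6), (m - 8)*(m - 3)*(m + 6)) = m + 6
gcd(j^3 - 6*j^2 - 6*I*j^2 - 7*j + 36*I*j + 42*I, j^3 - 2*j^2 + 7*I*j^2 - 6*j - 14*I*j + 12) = 1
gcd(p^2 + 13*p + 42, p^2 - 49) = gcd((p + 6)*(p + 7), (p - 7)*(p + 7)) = p + 7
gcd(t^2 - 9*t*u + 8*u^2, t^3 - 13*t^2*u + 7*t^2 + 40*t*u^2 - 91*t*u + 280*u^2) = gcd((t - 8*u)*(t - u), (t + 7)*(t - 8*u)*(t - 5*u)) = t - 8*u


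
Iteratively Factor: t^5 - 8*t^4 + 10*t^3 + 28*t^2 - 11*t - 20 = (t + 1)*(t^4 - 9*t^3 + 19*t^2 + 9*t - 20) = (t - 5)*(t + 1)*(t^3 - 4*t^2 - t + 4) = (t - 5)*(t + 1)^2*(t^2 - 5*t + 4) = (t - 5)*(t - 1)*(t + 1)^2*(t - 4)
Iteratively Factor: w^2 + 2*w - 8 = (w + 4)*(w - 2)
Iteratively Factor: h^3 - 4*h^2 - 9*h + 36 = (h - 3)*(h^2 - h - 12) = (h - 4)*(h - 3)*(h + 3)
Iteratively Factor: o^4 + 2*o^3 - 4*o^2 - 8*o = (o - 2)*(o^3 + 4*o^2 + 4*o) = (o - 2)*(o + 2)*(o^2 + 2*o) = o*(o - 2)*(o + 2)*(o + 2)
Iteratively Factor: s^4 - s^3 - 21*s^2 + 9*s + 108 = (s + 3)*(s^3 - 4*s^2 - 9*s + 36) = (s + 3)^2*(s^2 - 7*s + 12) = (s - 3)*(s + 3)^2*(s - 4)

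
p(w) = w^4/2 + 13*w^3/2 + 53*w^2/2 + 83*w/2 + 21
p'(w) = 2*w^3 + 39*w^2/2 + 53*w + 83/2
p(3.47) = 828.16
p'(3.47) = 543.77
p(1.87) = 239.89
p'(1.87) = 221.88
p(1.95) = 258.12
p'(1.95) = 233.83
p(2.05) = 282.27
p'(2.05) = 249.33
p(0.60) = 56.91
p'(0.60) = 80.75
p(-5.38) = -28.54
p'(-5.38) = 9.33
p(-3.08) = -0.35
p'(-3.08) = 4.81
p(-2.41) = 0.78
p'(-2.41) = -0.97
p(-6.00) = -30.00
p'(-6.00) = -6.50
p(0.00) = 21.00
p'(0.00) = 41.50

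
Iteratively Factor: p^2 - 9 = (p - 3)*(p + 3)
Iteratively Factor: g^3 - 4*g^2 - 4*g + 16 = (g - 4)*(g^2 - 4) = (g - 4)*(g - 2)*(g + 2)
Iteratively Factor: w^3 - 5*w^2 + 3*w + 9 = (w - 3)*(w^2 - 2*w - 3) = (w - 3)^2*(w + 1)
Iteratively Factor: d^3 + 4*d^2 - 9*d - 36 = (d + 3)*(d^2 + d - 12) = (d - 3)*(d + 3)*(d + 4)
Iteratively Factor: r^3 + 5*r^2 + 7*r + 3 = (r + 1)*(r^2 + 4*r + 3) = (r + 1)^2*(r + 3)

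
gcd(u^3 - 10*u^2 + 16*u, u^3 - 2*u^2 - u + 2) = u - 2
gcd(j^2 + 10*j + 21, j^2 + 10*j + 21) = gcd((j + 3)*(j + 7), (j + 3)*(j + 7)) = j^2 + 10*j + 21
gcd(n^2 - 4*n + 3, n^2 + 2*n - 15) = n - 3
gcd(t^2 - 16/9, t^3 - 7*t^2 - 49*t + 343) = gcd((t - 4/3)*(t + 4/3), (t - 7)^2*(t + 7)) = 1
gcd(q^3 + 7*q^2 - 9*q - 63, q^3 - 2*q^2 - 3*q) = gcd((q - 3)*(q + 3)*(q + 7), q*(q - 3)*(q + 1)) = q - 3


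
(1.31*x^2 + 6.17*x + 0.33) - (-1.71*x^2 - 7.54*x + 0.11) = 3.02*x^2 + 13.71*x + 0.22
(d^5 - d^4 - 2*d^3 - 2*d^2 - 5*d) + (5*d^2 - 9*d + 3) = d^5 - d^4 - 2*d^3 + 3*d^2 - 14*d + 3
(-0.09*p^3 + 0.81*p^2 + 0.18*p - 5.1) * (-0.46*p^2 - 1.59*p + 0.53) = 0.0414*p^5 - 0.2295*p^4 - 1.4184*p^3 + 2.4891*p^2 + 8.2044*p - 2.703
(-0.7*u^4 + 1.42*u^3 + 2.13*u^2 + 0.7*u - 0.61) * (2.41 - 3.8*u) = 2.66*u^5 - 7.083*u^4 - 4.6718*u^3 + 2.4733*u^2 + 4.005*u - 1.4701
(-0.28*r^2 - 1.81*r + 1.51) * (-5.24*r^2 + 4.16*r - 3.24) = 1.4672*r^4 + 8.3196*r^3 - 14.5348*r^2 + 12.146*r - 4.8924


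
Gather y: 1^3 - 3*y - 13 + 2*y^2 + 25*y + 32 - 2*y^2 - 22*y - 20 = 0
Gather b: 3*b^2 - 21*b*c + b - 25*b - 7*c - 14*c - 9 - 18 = 3*b^2 + b*(-21*c - 24) - 21*c - 27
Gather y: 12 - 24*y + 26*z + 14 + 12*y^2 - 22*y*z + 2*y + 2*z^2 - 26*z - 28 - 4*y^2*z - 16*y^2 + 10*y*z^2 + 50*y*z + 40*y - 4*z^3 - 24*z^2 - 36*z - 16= y^2*(-4*z - 4) + y*(10*z^2 + 28*z + 18) - 4*z^3 - 22*z^2 - 36*z - 18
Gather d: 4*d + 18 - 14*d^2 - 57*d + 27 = -14*d^2 - 53*d + 45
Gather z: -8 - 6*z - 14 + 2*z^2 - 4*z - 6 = 2*z^2 - 10*z - 28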